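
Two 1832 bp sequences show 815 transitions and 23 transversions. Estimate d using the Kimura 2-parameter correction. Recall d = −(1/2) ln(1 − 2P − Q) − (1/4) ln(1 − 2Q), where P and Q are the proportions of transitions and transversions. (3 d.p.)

1.169

P = 815/1832 ≈ 0.444869 and Q = 23/1832 ≈ 0.012555.
Under the Kimura two-parameter model, d = −½ ln(1 − 2P − Q) − ¼ ln(1 − 2Q).
1 − 2P − Q = 0.097707, giving −½ ln(0.097707) = 1.162891.
1 − 2Q = 0.97489, giving −¼ ln(0.97489) = 0.006358.
d = 1.162891 + 0.006358 = 1.169249.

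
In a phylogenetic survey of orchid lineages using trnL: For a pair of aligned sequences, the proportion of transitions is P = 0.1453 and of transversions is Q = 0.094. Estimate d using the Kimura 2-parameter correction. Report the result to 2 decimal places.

0.29

Under the Kimura two-parameter model, d = −½ ln(1 − 2P − Q) − ¼ ln(1 − 2Q).
1 − 2P − Q = 0.6154, giving −½ ln(0.6154) = 0.242741.
1 − 2Q = 0.812, giving −¼ ln(0.812) = 0.052064.
d = 0.242741 + 0.052064 = 0.294805.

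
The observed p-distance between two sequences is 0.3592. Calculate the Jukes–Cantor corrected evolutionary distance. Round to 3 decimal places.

0.489

d = −(3/4) ln(1 − 4p/3) = −0.75 ln(1 − 0.478933) = −0.75 ln(0.521067)
  = −0.75 × (-0.651877) = 0.488908 substitutions/site.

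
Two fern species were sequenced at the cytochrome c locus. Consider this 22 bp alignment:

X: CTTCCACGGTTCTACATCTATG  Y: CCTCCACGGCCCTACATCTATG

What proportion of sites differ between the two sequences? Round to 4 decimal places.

0.1364

The sequences differ at 3 of 22 positions (sites 2, 10, 11).
p = 3/22 = 0.136363… ≈ 0.1364 (to 4 d.p.).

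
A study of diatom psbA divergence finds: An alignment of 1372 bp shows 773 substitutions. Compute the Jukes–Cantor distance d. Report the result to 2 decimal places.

p = 773/1372 ≈ 0.563411.
d = −(3/4) ln(1 − 4p/3) = −0.75 ln(1 − 0.751215) = −0.75 ln(0.248785)
  = −0.75 × (-1.391166) = 1.043375 substitutions/site.

1.04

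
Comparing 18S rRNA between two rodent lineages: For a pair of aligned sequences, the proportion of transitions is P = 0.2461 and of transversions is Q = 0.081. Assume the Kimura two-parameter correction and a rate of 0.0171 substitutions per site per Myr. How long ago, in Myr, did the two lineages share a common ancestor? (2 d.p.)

13.74

Under the Kimura two-parameter model, d = −½ ln(1 − 2P − Q) − ¼ ln(1 − 2Q).
1 − 2P − Q = 0.4268, giving −½ ln(0.4268) = 0.425720.
1 − 2Q = 0.838, giving −¼ ln(0.838) = 0.044184.
d = 0.425720 + 0.044184 = 0.469904.
Under a molecular clock d = 2μt, so t = d/(2μ) = 0.469904 / (2 × 0.0171) = 13.74 Myr.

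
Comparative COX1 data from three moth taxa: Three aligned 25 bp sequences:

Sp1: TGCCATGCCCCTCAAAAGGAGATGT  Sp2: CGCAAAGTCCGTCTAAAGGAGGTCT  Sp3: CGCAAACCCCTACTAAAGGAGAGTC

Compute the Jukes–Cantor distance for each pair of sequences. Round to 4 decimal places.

d(Sp1,Sp2) = 0.4172, d(Sp1,Sp3) = 0.5716, d(Sp2,Sp3) = 0.4172

Sp1–Sp2: 8/25 sites differ → p = 0.32, d = −0.75 ln(1 − 0.426667) = 0.417216 ≈ 0.4172.
Sp1–Sp3: 10/25 sites differ → p = 0.4, d = −0.75 ln(1 − 0.533333) = 0.571605 ≈ 0.5716.
Sp2–Sp3: 8/25 sites differ → p = 0.32, d = −0.75 ln(1 − 0.426667) = 0.417216 ≈ 0.4172.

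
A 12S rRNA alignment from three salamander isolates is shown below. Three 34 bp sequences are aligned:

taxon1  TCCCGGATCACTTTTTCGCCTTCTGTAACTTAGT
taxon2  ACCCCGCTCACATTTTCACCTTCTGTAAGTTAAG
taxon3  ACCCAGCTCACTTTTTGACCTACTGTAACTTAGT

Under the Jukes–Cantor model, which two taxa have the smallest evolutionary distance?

taxon1 and taxon3

taxon1–taxon2: 8/34 differ, p = 0.235, d = 0.282.
taxon1–taxon3: 6/34 differ, p = 0.176, d = 0.201.
taxon2–taxon3: 7/34 differ, p = 0.206, d = 0.241.
The smallest distance is between taxon1 and taxon3.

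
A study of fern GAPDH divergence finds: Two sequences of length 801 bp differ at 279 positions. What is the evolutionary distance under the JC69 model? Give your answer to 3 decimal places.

0.468

p = 279/801 ≈ 0.348315.
d = −(3/4) ln(1 − 4p/3) = −0.75 ln(1 − 0.46442) = −0.75 ln(0.53558)
  = −0.75 × (-0.624405) = 0.468304 substitutions/site.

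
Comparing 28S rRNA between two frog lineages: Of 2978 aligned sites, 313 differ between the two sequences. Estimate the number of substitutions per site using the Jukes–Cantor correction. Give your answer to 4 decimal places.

0.1132

p = 313/2978 ≈ 0.105104.
d = −(3/4) ln(1 − 4p/3) = −0.75 ln(1 − 0.140139) = −0.75 ln(0.859861)
  = −0.75 × (-0.150985) = 0.113239 substitutions/site.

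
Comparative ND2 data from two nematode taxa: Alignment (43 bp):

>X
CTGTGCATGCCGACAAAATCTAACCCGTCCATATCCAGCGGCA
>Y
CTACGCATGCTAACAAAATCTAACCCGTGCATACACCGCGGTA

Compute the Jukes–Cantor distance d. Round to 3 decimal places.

0.245

The sequences differ at 9 of 43 sites (3, 4, 11, 12, 29, 34, 35, 37, 42), so p = 9/43 ≈ 0.209302.
d = −(3/4) ln(1 − 4p/3) = −0.75 ln(1 − 0.279069) = −0.75 ln(0.720931)
  = −0.75 × (-0.327212) = 0.245409 substitutions/site.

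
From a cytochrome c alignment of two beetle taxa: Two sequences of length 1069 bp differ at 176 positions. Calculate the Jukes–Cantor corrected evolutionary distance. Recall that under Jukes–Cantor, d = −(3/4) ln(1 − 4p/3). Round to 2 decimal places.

0.19

p = 176/1069 ≈ 0.16464.
d = −(3/4) ln(1 − 4p/3) = −0.75 ln(1 − 0.21952) = −0.75 ln(0.78048)
  = −0.75 × (-0.247846) = 0.185885 substitutions/site.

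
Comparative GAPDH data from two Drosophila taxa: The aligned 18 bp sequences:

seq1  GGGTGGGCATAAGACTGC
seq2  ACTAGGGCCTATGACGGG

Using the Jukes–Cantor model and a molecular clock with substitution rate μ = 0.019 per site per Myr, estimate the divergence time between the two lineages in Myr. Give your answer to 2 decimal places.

The sequences differ at 8 of 18 sites (1, 2, 3, 4, 9, 12, 16, 18), so p = 8/18 ≈ 0.444444.
d = −(3/4) ln(1 − 4p/3) = −0.75 ln(1 − 0.592592) = −0.75 ln(0.407408)
  = −0.75 × (-0.897940) = 0.673455 substitutions/site.
Under a molecular clock d = 2μt, so t = d/(2μ) = 0.673455 / (2 × 0.019) = 17.72 Myr.

17.72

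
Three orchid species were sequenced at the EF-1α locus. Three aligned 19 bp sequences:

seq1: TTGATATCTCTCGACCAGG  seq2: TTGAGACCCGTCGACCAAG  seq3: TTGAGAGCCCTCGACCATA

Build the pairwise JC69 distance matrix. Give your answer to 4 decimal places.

d(seq1,seq2) = 0.3241, d(seq1,seq3) = 0.3241, d(seq2,seq3) = 0.2471

seq1–seq2: 5/19 sites differ → p ≈ 0.263158, d = −0.75 ln(1 − 0.350877) = 0.324100 ≈ 0.3241.
seq1–seq3: 5/19 sites differ → p ≈ 0.263158, d = −0.75 ln(1 − 0.350877) = 0.324100 ≈ 0.3241.
seq2–seq3: 4/19 sites differ → p ≈ 0.210526, d = −0.75 ln(1 − 0.280701) = 0.247109 ≈ 0.2471.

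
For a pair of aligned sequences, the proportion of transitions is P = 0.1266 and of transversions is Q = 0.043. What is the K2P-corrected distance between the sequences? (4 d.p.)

Under the Kimura two-parameter model, d = −½ ln(1 − 2P − Q) − ¼ ln(1 − 2Q).
1 − 2P − Q = 0.7038, giving −½ ln(0.7038) = 0.175631.
1 − 2Q = 0.914, giving −¼ ln(0.914) = 0.022481.
d = 0.175631 + 0.022481 = 0.198112.

0.1981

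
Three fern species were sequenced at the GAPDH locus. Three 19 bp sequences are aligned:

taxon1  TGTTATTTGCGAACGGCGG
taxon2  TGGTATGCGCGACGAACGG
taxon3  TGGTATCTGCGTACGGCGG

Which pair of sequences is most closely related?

taxon1 and taxon3

taxon1–taxon2: 7/19 differ, p = 0.368, d = 0.507.
taxon1–taxon3: 3/19 differ, p = 0.158, d = 0.177.
taxon2–taxon3: 7/19 differ, p = 0.368, d = 0.507.
The smallest distance is between taxon1 and taxon3.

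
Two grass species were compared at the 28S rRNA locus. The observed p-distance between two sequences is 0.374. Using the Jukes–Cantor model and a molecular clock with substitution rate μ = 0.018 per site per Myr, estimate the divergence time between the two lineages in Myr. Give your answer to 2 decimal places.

d = −(3/4) ln(1 − 4p/3) = −0.75 ln(1 − 0.498667) = −0.75 ln(0.501333)
  = −0.75 × (-0.690485) = 0.517864 substitutions/site.
Under a molecular clock d = 2μt, so t = d/(2μ) = 0.517864 / (2 × 0.018) = 14.39 Myr.

14.39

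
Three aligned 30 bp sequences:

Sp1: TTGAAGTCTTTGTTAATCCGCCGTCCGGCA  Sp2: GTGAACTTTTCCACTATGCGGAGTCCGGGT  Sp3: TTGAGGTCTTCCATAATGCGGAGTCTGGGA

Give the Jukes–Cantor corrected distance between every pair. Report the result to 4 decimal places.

Sp1–Sp2: 13/30 sites differ → p ≈ 0.433333, d = −0.75 ln(1 − 0.577777) = 0.646666 ≈ 0.6467.
Sp1–Sp3: 9/30 sites differ → p = 0.3, d = −0.75 ln(1 − 0.4) = 0.383119 ≈ 0.3831.
Sp2–Sp3: 8/30 sites differ → p ≈ 0.266667, d = −0.75 ln(1 − 0.355556) = 0.329526 ≈ 0.3295.

d(Sp1,Sp2) = 0.6467, d(Sp1,Sp3) = 0.3831, d(Sp2,Sp3) = 0.3295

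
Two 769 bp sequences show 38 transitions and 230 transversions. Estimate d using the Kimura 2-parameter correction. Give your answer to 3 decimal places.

0.482

P = 38/769 ≈ 0.049415 and Q = 230/769 ≈ 0.29909.
Under the Kimura two-parameter model, d = −½ ln(1 − 2P − Q) − ¼ ln(1 − 2Q).
1 − 2P − Q = 0.60208, giving −½ ln(0.60208) = 0.253682.
1 − 2Q = 0.40182, giving −¼ ln(0.40182) = 0.227938.
d = 0.253682 + 0.227938 = 0.481620.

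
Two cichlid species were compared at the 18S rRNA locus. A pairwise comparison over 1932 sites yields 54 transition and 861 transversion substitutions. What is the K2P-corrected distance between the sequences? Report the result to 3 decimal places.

0.903

P = 54/1932 ≈ 0.02795 and Q = 861/1932 ≈ 0.445652.
Under the Kimura two-parameter model, d = −½ ln(1 − 2P − Q) − ¼ ln(1 − 2Q).
1 − 2P − Q = 0.498448, giving −½ ln(0.498448) = 0.348128.
1 − 2Q = 0.108696, giving −¼ ln(0.108696) = 0.554800.
d = 0.348128 + 0.554800 = 0.902928.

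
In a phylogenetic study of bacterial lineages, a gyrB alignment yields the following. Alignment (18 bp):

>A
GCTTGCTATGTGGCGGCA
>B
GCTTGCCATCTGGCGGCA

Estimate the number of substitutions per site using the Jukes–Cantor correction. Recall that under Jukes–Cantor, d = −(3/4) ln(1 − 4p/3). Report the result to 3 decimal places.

0.120

The sequences differ at 2 of 18 sites (7, 10), so p = 2/18 ≈ 0.111111.
d = −(3/4) ln(1 − 4p/3) = −0.75 ln(1 − 0.148148) = −0.75 ln(0.851852)
  = −0.75 × (-0.160342) = 0.120257 substitutions/site.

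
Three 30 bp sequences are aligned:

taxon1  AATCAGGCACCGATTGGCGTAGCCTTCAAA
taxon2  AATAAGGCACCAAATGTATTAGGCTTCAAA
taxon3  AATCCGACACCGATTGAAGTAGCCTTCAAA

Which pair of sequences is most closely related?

taxon1 and taxon3

taxon1–taxon2: 7/30 differ, p = 0.233, d = 0.280.
taxon1–taxon3: 4/30 differ, p = 0.133, d = 0.147.
taxon2–taxon3: 8/30 differ, p = 0.267, d = 0.330.
The smallest distance is between taxon1 and taxon3.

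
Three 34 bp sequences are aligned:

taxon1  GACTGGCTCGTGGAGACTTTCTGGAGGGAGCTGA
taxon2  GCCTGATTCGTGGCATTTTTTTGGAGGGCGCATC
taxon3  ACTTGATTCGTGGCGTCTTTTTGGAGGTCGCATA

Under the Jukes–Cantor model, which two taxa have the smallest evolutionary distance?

taxon1–taxon2: 12/34 differ, p = 0.353, d = 0.477.
taxon1–taxon3: 12/34 differ, p = 0.353, d = 0.477.
taxon2–taxon3: 6/34 differ, p = 0.176, d = 0.201.
The smallest distance is between taxon2 and taxon3.

taxon2 and taxon3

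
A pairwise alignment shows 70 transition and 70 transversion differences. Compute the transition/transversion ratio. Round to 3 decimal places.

R = 70/70 = 1.000.

1.000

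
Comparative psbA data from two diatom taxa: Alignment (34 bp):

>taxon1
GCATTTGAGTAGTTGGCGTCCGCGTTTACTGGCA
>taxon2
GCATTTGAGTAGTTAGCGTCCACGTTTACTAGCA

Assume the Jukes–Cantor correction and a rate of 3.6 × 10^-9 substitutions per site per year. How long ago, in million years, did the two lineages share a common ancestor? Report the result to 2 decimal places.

13.04

The sequences differ at 3 of 34 sites (15, 22, 31), so p = 3/34 ≈ 0.088235.
d = −(3/4) ln(1 − 4p/3) = −0.75 ln(1 − 0.117647) = −0.75 ln(0.882353)
  = −0.75 × (-0.125163) = 0.093872 substitutions/site.
Under a molecular clock d = 2μt, so t = d/(2μ) = 0.093872 / (2 × 3.6 × 10^-9) = 13.04 million years.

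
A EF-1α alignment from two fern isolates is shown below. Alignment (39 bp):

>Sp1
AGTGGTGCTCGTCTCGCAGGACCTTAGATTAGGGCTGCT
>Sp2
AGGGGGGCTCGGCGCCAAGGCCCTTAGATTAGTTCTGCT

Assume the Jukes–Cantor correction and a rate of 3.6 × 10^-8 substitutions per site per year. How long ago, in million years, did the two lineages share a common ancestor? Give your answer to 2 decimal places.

3.83

The sequences differ at 9 of 39 sites (3, 6, 12, 14, 16, 17, 21, 33, 34), so p = 9/39 ≈ 0.230769.
d = −(3/4) ln(1 − 4p/3) = −0.75 ln(1 − 0.307692) = −0.75 ln(0.692308)
  = −0.75 × (-0.367724) = 0.275793 substitutions/site.
Under a molecular clock d = 2μt, so t = d/(2μ) = 0.275793 / (2 × 3.6 × 10^-8) = 3.83 million years.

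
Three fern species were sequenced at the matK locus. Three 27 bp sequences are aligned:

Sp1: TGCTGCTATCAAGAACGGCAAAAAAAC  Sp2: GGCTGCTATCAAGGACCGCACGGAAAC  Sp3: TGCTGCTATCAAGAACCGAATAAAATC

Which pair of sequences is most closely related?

Sp1 and Sp3

Sp1–Sp2: 6/27 differ, p = 0.222, d = 0.264.
Sp1–Sp3: 4/27 differ, p = 0.148, d = 0.165.
Sp2–Sp3: 7/27 differ, p = 0.259, d = 0.318.
The smallest distance is between Sp1 and Sp3.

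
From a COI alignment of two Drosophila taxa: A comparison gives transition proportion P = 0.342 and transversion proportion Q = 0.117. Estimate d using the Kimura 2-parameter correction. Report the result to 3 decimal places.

Under the Kimura two-parameter model, d = −½ ln(1 − 2P − Q) − ¼ ln(1 − 2Q).
1 − 2P − Q = 0.199, giving −½ ln(0.199) = 0.807225.
1 − 2Q = 0.766, giving −¼ ln(0.766) = 0.066643.
d = 0.807225 + 0.066643 = 0.873868.

0.874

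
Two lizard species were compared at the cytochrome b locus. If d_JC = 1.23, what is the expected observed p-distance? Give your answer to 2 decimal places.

0.60

p = (3/4)(1 − e^(−4d/3)) = 0.75 × (1 − e^(-1.64)) = 0.75 × (1 − 0.193980) = 0.604515.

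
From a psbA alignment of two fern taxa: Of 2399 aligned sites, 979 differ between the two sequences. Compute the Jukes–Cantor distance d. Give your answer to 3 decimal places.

0.589

p = 979/2399 ≈ 0.408087.
d = −(3/4) ln(1 − 4p/3) = −0.75 ln(1 − 0.544116) = −0.75 ln(0.455884)
  = −0.75 × (-0.785517) = 0.589138 substitutions/site.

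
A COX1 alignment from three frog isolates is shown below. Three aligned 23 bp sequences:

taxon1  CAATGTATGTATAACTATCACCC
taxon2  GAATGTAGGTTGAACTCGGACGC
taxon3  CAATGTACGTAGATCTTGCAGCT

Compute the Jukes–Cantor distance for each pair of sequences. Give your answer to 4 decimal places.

d(taxon1,taxon2) = 0.4674, d(taxon1,taxon3) = 0.3904, d(taxon2,taxon3) = 0.5532

taxon1–taxon2: 8/23 sites differ → p ≈ 0.347826, d = −0.75 ln(1 − 0.463768) = 0.467391 ≈ 0.4674.
taxon1–taxon3: 7/23 sites differ → p ≈ 0.304348, d = −0.75 ln(1 − 0.405797) = 0.390401 ≈ 0.3904.
taxon2–taxon3: 9/23 sites differ → p ≈ 0.391304, d = −0.75 ln(1 − 0.521739) = 0.553199 ≈ 0.5532.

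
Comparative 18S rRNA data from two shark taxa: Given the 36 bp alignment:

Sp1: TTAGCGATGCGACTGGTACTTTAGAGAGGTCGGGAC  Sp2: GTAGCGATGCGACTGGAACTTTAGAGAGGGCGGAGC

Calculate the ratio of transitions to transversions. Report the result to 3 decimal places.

0.667

Transitions are A↔G and C↔T; transversions are all other mismatches.
Transitions: 2. Transversions: 3.
R = 2/3 = 0.666666… ≈ 0.667 (to 3 d.p.).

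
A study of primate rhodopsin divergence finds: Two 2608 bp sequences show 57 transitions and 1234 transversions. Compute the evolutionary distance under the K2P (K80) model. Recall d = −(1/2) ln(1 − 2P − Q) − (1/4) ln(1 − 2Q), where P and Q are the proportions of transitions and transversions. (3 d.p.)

P = 57/2608 ≈ 0.021856 and Q = 1234/2608 ≈ 0.47316.
Under the Kimura two-parameter model, d = −½ ln(1 − 2P − Q) − ¼ ln(1 − 2Q).
1 − 2P − Q = 0.483128, giving −½ ln(0.483128) = 0.363737.
1 − 2Q = 0.05368, giving −¼ ln(0.05368) = 0.731179.
d = 0.363737 + 0.731179 = 1.094916.

1.095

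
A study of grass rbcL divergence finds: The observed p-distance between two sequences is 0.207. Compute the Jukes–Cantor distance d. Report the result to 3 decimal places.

0.242

d = −(3/4) ln(1 − 4p/3) = −0.75 ln(1 − 0.276) = −0.75 ln(0.724)
  = −0.75 × (-0.322964) = 0.242223 substitutions/site.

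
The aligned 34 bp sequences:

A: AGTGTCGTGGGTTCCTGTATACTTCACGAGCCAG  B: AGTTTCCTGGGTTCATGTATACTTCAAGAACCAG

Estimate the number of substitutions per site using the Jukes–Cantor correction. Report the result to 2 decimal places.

0.16

The sequences differ at 5 of 34 sites (4, 7, 15, 27, 30), so p = 5/34 ≈ 0.147059.
d = −(3/4) ln(1 − 4p/3) = −0.75 ln(1 − 0.196079) = −0.75 ln(0.803921)
  = −0.75 × (-0.218254) = 0.163691 substitutions/site.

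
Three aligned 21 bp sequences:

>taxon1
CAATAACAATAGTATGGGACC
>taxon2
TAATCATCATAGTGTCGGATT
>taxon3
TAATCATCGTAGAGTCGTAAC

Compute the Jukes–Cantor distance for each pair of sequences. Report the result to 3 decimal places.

d(taxon1,taxon2) = 0.532, d(taxon1,taxon3) = 0.756, d(taxon2,taxon3) = 0.286

taxon1–taxon2: 8/21 sites differ → p ≈ 0.380952, d = −0.75 ln(1 − 0.507936) = 0.531860 ≈ 0.532.
taxon1–taxon3: 10/21 sites differ → p ≈ 0.47619, d = −0.75 ln(1 − 0.63492) = 0.755729 ≈ 0.756.
taxon2–taxon3: 5/21 sites differ → p ≈ 0.238095, d = −0.75 ln(1 − 0.31746) = 0.286451 ≈ 0.286.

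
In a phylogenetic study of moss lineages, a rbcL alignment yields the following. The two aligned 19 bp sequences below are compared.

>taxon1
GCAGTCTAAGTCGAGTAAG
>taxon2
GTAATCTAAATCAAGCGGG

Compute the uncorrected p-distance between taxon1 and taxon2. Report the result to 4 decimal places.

0.3684

The sequences differ at 7 of 19 positions (sites 2, 4, 10, 13, 16, 17, 18).
p = 7/19 = 0.368421… ≈ 0.3684 (to 4 d.p.).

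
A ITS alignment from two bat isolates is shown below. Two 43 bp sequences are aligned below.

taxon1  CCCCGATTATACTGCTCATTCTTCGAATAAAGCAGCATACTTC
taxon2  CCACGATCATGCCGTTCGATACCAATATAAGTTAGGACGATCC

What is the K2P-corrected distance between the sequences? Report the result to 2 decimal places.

Of 43 sites, 13 differences are transitions and 8 are transversions, so P = 13/43 ≈ 0.302326 and Q = 8/43 ≈ 0.186047.
Under the Kimura two-parameter model, d = −½ ln(1 − 2P − Q) − ¼ ln(1 − 2Q).
1 − 2P − Q = 0.209301, giving −½ ln(0.209301) = 0.781991.
1 − 2Q = 0.627906, giving −¼ ln(0.627906) = 0.116341.
d = 0.781991 + 0.116341 = 0.898332.

0.90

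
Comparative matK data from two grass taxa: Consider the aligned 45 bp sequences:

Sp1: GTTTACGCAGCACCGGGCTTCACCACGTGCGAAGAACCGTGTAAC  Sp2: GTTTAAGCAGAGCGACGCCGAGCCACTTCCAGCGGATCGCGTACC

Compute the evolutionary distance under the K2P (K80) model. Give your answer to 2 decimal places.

Of 45 sites, 9 differences are transitions and 10 are transversions, so P = 9/45 = 0.2 and Q = 10/45 ≈ 0.222222.
Under the Kimura two-parameter model, d = −½ ln(1 − 2P − Q) − ¼ ln(1 − 2Q).
1 − 2P − Q = 0.377778, giving −½ ln(0.377778) = 0.486724.
1 − 2Q = 0.555556, giving −¼ ln(0.555556) = 0.146946.
d = 0.486724 + 0.146946 = 0.633670.

0.63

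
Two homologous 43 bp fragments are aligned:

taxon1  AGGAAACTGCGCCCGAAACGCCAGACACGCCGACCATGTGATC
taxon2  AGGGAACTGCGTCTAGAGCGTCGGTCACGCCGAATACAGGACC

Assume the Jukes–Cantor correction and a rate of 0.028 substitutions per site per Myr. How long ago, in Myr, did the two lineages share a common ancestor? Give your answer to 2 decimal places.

The sequences differ at 15 of 43 sites, so p = 15/43 ≈ 0.348837.
d = −(3/4) ln(1 − 4p/3) = −0.75 ln(1 − 0.465116) = −0.75 ln(0.534884)
  = −0.75 × (-0.625705) = 0.469279 substitutions/site.
Under a molecular clock d = 2μt, so t = d/(2μ) = 0.469279 / (2 × 0.028) = 8.38 Myr.

8.38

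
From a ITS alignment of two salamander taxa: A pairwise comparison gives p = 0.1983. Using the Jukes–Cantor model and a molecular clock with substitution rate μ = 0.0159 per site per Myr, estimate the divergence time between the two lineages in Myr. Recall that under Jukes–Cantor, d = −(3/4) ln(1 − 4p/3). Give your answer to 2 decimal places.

7.24

d = −(3/4) ln(1 − 4p/3) = −0.75 ln(1 − 0.2644) = −0.75 ln(0.7356)
  = −0.75 × (-0.307069) = 0.230302 substitutions/site.
Under a molecular clock d = 2μt, so t = d/(2μ) = 0.230302 / (2 × 0.0159) = 7.24 Myr.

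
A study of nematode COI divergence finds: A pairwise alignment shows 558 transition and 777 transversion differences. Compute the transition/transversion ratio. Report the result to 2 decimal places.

0.72

R = 558/777 = 0.718146… ≈ 0.72 (to 2 d.p.).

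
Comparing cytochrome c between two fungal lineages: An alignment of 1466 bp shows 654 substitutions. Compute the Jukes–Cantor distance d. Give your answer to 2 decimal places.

0.68

p = 654/1466 ≈ 0.446112.
d = −(3/4) ln(1 − 4p/3) = −0.75 ln(1 − 0.594816) = −0.75 ln(0.405184)
  = −0.75 × (-0.903414) = 0.677561 substitutions/site.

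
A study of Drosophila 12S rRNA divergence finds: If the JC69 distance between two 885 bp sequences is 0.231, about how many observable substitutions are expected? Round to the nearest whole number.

176

Invert JC69: p = (3/4)(1 − e^(−4d/3)) = 0.75 × (1 − e^(-0.308)) = 0.75 × (1 − 0.734915) = 0.198814.
Expected differing sites = pL ≈ 0.198814 × 885 = 175.95039 ≈ 176.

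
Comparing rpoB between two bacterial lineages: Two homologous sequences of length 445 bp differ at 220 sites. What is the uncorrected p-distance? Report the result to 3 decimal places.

0.494

p = 220/445 = 0.494382… ≈ 0.494 (to 3 d.p.).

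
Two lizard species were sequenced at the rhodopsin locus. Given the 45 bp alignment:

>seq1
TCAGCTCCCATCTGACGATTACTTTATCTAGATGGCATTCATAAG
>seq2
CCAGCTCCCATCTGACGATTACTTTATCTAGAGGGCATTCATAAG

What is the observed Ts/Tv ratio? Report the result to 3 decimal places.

1.000

Transitions are A↔G and C↔T; transversions are all other mismatches.
Transitions: 1. Transversions: 1.
R = 1/1 = 1.000.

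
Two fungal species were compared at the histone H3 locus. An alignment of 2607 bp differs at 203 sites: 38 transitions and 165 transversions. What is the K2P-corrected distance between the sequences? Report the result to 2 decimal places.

0.08

P = 38/2607 ≈ 0.014576 and Q = 165/2607 ≈ 0.063291.
Under the Kimura two-parameter model, d = −½ ln(1 − 2P − Q) − ¼ ln(1 − 2Q).
1 − 2P − Q = 0.907557, giving −½ ln(0.907557) = 0.048499.
1 − 2Q = 0.873418, giving −¼ ln(0.873418) = 0.033835.
d = 0.048499 + 0.033835 = 0.082334.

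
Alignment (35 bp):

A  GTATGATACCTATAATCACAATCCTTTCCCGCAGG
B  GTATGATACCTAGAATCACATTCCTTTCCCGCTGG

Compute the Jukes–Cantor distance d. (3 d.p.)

The sequences differ at 3 of 35 sites (13, 21, 33), so p = 3/35 ≈ 0.085714.
d = −(3/4) ln(1 − 4p/3) = −0.75 ln(1 − 0.114285) = −0.75 ln(0.885715)
  = −0.75 × (-0.121360) = 0.091020 substitutions/site.

0.091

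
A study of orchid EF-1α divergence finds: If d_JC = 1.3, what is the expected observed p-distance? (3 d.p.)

p = (3/4)(1 − e^(−4d/3)) = 0.75 × (1 − e^(-1.733333)) = 0.75 × (1 − 0.176695) = 0.617479.

0.617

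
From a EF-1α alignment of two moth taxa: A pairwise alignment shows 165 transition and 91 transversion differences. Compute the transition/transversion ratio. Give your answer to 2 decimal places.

1.81

R = 165/91 = 1.813186… ≈ 1.81 (to 2 d.p.).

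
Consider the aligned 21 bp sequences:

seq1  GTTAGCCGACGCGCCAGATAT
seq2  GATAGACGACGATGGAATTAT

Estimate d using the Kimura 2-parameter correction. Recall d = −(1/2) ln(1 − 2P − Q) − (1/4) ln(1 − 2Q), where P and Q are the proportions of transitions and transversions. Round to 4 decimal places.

Of 21 sites, 1 differences are transitions and 7 are transversions, so P = 1/21 ≈ 0.047619 and Q = 7/21 ≈ 0.333333.
Under the Kimura two-parameter model, d = −½ ln(1 − 2P − Q) − ¼ ln(1 − 2Q).
1 − 2P − Q = 0.571429, giving −½ ln(0.571429) = 0.279808.
1 − 2Q = 0.333334, giving −¼ ln(0.333334) = 0.274653.
d = 0.279808 + 0.274653 = 0.554461.

0.5545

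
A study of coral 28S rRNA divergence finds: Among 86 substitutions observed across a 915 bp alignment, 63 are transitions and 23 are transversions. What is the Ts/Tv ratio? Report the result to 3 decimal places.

R = 63/23 = 2.739130… ≈ 2.739 (to 3 d.p.).

2.739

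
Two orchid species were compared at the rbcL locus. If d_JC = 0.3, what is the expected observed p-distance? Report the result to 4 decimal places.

0.2473

p = (3/4)(1 − e^(−4d/3)) = 0.75 × (1 − e^(-0.4)) = 0.75 × (1 − 0.670320) = 0.247260.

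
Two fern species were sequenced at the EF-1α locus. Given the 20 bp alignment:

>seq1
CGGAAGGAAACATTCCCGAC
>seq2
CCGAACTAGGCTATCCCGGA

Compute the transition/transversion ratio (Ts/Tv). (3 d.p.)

0.500

Transitions are A↔G and C↔T; transversions are all other mismatches.
Transitions: 3. Transversions: 6.
R = 3/6 = 0.500.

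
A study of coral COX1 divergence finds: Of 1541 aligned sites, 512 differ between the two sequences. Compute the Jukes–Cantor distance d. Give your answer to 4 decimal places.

p = 512/1541 ≈ 0.332252.
d = −(3/4) ln(1 − 4p/3) = −0.75 ln(1 − 0.443003) = −0.75 ln(0.556997)
  = −0.75 × (-0.585195) = 0.438896 substitutions/site.

0.4389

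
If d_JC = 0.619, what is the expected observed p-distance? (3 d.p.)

p = (3/4)(1 − e^(−4d/3)) = 0.75 × (1 − e^(-0.825333)) = 0.75 × (1 − 0.438089) = 0.421433.

0.421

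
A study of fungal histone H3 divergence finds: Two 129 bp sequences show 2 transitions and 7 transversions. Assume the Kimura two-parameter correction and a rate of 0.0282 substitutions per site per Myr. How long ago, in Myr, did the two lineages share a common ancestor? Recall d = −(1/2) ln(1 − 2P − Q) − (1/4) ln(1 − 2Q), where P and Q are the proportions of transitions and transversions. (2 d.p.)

P = 2/129 ≈ 0.015504 and Q = 7/129 ≈ 0.054264.
Under the Kimura two-parameter model, d = −½ ln(1 − 2P − Q) − ¼ ln(1 − 2Q).
1 − 2P − Q = 0.914728, giving −½ ln(0.914728) = 0.044564.
1 − 2Q = 0.891472, giving −¼ ln(0.891472) = 0.028720.
d = 0.044564 + 0.028720 = 0.073284.
Under a molecular clock d = 2μt, so t = d/(2μ) = 0.073284 / (2 × 0.0282) = 1.30 Myr.

1.30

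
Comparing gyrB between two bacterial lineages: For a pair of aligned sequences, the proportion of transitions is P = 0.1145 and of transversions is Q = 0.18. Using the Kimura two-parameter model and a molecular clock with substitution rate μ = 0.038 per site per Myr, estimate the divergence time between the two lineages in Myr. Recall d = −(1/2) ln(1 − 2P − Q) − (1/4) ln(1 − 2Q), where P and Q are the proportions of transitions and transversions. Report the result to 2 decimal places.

4.93

Under the Kimura two-parameter model, d = −½ ln(1 − 2P − Q) − ¼ ln(1 − 2Q).
1 − 2P − Q = 0.591, giving −½ ln(0.591) = 0.262970.
1 − 2Q = 0.64, giving −¼ ln(0.64) = 0.111572.
d = 0.262970 + 0.111572 = 0.374542.
Under a molecular clock d = 2μt, so t = d/(2μ) = 0.374542 / (2 × 0.038) = 4.93 Myr.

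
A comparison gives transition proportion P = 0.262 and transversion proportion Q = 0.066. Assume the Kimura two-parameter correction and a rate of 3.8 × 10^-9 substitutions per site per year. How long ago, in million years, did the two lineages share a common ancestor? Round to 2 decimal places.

63.31

Under the Kimura two-parameter model, d = −½ ln(1 − 2P − Q) − ¼ ln(1 − 2Q).
1 − 2P − Q = 0.41, giving −½ ln(0.41) = 0.445799.
1 − 2Q = 0.868, giving −¼ ln(0.868) = 0.035391.
d = 0.445799 + 0.035391 = 0.481190.
Under a molecular clock d = 2μt, so t = d/(2μ) = 0.481190 / (2 × 3.8 × 10^-9) = 63.31 million years.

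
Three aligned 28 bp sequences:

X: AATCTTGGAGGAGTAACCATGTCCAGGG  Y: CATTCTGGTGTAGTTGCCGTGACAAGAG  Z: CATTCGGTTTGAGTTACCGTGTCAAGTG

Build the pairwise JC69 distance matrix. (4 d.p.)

X–Y: 11/28 sites differ → p ≈ 0.392857, d = −0.75 ln(1 − 0.523809) = 0.556452 ≈ 0.5565.
X–Z: 11/28 sites differ → p ≈ 0.392857, d = −0.75 ln(1 − 0.523809) = 0.556452 ≈ 0.5565.
Y–Z: 7/28 sites differ → p = 0.25, d = −0.75 ln(1 − 0.333333) = 0.304098 ≈ 0.3041.

d(X,Y) = 0.5565, d(X,Z) = 0.5565, d(Y,Z) = 0.3041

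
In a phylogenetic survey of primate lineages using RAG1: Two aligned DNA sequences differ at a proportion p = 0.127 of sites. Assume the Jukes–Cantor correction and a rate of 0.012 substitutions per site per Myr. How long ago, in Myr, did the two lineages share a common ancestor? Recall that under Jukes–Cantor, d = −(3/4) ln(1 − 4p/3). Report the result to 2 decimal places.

d = −(3/4) ln(1 − 4p/3) = −0.75 ln(1 − 0.169333) = −0.75 ln(0.830667)
  = −0.75 × (-0.185526) = 0.139145 substitutions/site.
Under a molecular clock d = 2μt, so t = d/(2μ) = 0.139145 / (2 × 0.012) = 5.80 Myr.

5.80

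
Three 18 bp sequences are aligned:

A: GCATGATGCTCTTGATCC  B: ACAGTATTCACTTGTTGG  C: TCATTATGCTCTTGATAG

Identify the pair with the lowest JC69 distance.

A and C

A–B: 8/18 differ, p = 0.444, d = 0.673.
A–C: 4/18 differ, p = 0.222, d = 0.264.
B–C: 6/18 differ, p = 0.333, d = 0.441.
The smallest distance is between A and C.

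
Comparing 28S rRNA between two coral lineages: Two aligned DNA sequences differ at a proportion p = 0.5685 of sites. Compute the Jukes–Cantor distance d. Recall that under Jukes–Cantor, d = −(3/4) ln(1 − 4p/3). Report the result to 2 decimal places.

1.06

d = −(3/4) ln(1 − 4p/3) = −0.75 ln(1 − 0.758) = −0.75 ln(0.242)
  = −0.75 × (-1.418818) = 1.064114 substitutions/site.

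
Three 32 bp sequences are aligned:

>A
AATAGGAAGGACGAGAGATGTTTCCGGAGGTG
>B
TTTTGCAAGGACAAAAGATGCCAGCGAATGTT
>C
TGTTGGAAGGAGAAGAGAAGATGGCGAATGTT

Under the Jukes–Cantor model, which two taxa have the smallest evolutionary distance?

B and C

A–B: 13/32 differ, p = 0.406, d = 0.585.
A–C: 12/32 differ, p = 0.375, d = 0.520.
B–C: 8/32 differ, p = 0.250, d = 0.304.
The smallest distance is between B and C.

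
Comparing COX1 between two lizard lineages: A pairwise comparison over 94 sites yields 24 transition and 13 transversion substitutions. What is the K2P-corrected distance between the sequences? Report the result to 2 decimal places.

0.60

P = 24/94 ≈ 0.255319 and Q = 13/94 ≈ 0.138298.
Under the Kimura two-parameter model, d = −½ ln(1 − 2P − Q) − ¼ ln(1 − 2Q).
1 − 2P − Q = 0.351064, giving −½ ln(0.351064) = 0.523393.
1 − 2Q = 0.723404, giving −¼ ln(0.723404) = 0.080947.
d = 0.523393 + 0.080947 = 0.604340.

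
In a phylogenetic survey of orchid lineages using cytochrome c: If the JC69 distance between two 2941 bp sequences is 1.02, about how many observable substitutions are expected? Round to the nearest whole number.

Invert JC69: p = (3/4)(1 − e^(−4d/3)) = 0.75 × (1 − e^(-1.36)) = 0.75 × (1 − 0.256661) = 0.557504.
Expected differing sites = pL ≈ 0.557504 × 2941 = 1639.619264 ≈ 1640.

1640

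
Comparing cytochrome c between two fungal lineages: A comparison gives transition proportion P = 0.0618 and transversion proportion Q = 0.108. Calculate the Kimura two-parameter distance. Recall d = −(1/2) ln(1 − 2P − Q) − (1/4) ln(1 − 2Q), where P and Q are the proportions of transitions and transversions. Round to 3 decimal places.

Under the Kimura two-parameter model, d = −½ ln(1 − 2P − Q) − ¼ ln(1 − 2Q).
1 − 2P − Q = 0.7684, giving −½ ln(0.7684) = 0.131722.
1 − 2Q = 0.784, giving −¼ ln(0.784) = 0.060837.
d = 0.131722 + 0.060837 = 0.192559.

0.193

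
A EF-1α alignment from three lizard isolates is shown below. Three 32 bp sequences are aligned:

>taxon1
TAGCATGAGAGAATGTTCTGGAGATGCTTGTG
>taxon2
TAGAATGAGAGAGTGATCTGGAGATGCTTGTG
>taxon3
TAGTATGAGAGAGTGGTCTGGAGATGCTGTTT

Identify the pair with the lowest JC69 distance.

taxon1–taxon2: 3/32 differ, p = 0.094, d = 0.100.
taxon1–taxon3: 6/32 differ, p = 0.188, d = 0.216.
taxon2–taxon3: 5/32 differ, p = 0.156, d = 0.175.
The smallest distance is between taxon1 and taxon2.

taxon1 and taxon2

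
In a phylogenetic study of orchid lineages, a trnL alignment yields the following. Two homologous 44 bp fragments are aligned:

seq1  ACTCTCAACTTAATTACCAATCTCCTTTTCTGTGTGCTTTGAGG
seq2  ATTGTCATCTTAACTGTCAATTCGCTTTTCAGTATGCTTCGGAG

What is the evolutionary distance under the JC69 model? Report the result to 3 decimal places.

The sequences differ at 14 of 44 sites, so p = 14/44 ≈ 0.318182.
d = −(3/4) ln(1 − 4p/3) = −0.75 ln(1 − 0.424243) = −0.75 ln(0.575757)
  = −0.75 × (-0.552070) = 0.414053 substitutions/site.

0.414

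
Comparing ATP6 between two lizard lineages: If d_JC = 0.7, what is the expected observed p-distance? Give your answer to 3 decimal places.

p = (3/4)(1 − e^(−4d/3)) = 0.75 × (1 − e^(-0.933333)) = 0.75 × (1 − 0.393241) = 0.455069.

0.455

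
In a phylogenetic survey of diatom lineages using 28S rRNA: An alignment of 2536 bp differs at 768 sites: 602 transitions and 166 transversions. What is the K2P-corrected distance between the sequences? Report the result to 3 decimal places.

P = 602/2536 ≈ 0.237382 and Q = 166/2536 ≈ 0.065457.
Under the Kimura two-parameter model, d = −½ ln(1 − 2P − Q) − ¼ ln(1 − 2Q).
1 − 2P − Q = 0.459779, giving −½ ln(0.459779) = 0.388505.
1 − 2Q = 0.869086, giving −¼ ln(0.869086) = 0.035078.
d = 0.388505 + 0.035078 = 0.423583.

0.424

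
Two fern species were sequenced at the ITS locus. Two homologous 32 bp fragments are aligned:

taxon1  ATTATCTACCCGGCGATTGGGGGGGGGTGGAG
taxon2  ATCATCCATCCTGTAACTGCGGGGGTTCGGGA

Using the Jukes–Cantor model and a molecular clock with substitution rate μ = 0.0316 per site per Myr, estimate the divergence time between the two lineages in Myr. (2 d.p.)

9.26

The sequences differ at 13 of 32 sites, so p = 13/32 = 0.40625.
d = −(3/4) ln(1 − 4p/3) = −0.75 ln(1 − 0.541667) = −0.75 ln(0.458333)
  = −0.75 × (-0.780159) = 0.585119 substitutions/site.
Under a molecular clock d = 2μt, so t = d/(2μ) = 0.585119 / (2 × 0.0316) = 9.26 Myr.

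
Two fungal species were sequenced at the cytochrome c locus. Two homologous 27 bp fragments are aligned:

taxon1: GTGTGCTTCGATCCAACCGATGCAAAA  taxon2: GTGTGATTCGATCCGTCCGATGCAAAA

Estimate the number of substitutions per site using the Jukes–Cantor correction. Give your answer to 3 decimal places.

0.120

The sequences differ at 3 of 27 sites (6, 15, 16), so p = 3/27 ≈ 0.111111.
d = −(3/4) ln(1 − 4p/3) = −0.75 ln(1 − 0.148148) = −0.75 ln(0.851852)
  = −0.75 × (-0.160342) = 0.120257 substitutions/site.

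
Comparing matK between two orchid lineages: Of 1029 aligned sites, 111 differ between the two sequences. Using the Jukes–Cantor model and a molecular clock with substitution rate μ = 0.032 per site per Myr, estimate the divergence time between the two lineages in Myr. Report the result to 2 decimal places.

1.82

p = 111/1029 ≈ 0.107872.
d = −(3/4) ln(1 − 4p/3) = −0.75 ln(1 − 0.143829) = −0.75 ln(0.856171)
  = −0.75 × (-0.155285) = 0.116464 substitutions/site.
Under a molecular clock d = 2μt, so t = d/(2μ) = 0.116464 / (2 × 0.032) = 1.82 Myr.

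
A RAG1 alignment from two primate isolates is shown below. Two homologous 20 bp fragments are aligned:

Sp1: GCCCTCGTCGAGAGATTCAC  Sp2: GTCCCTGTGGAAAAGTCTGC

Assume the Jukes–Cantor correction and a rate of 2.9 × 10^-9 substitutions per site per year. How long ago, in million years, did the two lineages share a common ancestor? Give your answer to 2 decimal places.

142.06

The sequences differ at 10 of 20 sites (2, 5, 6, 9, 12, 14, 15, 17, 18, 19), so p = 10/20 = 0.5.
d = −(3/4) ln(1 − 4p/3) = −0.75 ln(1 − 0.666667) = −0.75 ln(0.333333)
  = −0.75 × (-1.098613) = 0.823960 substitutions/site.
Under a molecular clock d = 2μt, so t = d/(2μ) = 0.823960 / (2 × 2.9 × 10^-9) = 142.06 million years.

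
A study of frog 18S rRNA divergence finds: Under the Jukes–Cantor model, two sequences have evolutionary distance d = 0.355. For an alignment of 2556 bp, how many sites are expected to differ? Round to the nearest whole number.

723

Invert JC69: p = (3/4)(1 − e^(−4d/3)) = 0.75 × (1 − e^(-0.473333)) = 0.75 × (1 − 0.622923) = 0.282808.
Expected differing sites = pL ≈ 0.282808 × 2556 = 722.857248 ≈ 723.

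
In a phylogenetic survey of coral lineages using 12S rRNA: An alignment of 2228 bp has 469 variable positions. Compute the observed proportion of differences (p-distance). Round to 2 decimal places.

0.21

p = 469/2228 = 0.210502… ≈ 0.21 (to 2 d.p.).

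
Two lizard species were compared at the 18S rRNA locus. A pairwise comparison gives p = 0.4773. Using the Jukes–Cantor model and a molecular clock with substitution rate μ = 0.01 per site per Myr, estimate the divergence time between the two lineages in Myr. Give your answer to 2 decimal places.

d = −(3/4) ln(1 − 4p/3) = −0.75 ln(1 − 0.6364) = −0.75 ln(0.3636)
  = −0.75 × (-1.011701) = 0.758776 substitutions/site.
Under a molecular clock d = 2μt, so t = d/(2μ) = 0.758776 / (2 × 0.01) = 37.94 Myr.

37.94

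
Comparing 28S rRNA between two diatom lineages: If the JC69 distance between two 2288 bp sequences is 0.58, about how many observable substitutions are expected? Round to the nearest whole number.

924

Invert JC69: p = (3/4)(1 − e^(−4d/3)) = 0.75 × (1 − e^(-0.773333)) = 0.75 × (1 − 0.461472) = 0.403896.
Expected differing sites = pL ≈ 0.403896 × 2288 = 924.114048 ≈ 924.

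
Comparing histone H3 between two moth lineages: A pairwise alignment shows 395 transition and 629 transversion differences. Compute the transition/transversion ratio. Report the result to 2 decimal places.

R = 395/629 = 0.627980… ≈ 0.63 (to 2 d.p.).

0.63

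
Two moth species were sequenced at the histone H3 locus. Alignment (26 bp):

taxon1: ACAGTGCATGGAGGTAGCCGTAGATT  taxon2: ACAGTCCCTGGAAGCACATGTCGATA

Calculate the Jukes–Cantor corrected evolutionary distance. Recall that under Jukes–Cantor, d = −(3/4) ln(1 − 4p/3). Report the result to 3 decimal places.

0.464

The sequences differ at 9 of 26 sites (6, 8, 13, 15, 17, 18, 19, 22, 26), so p = 9/26 ≈ 0.346154.
d = −(3/4) ln(1 − 4p/3) = −0.75 ln(1 − 0.461539) = −0.75 ln(0.538461)
  = −0.75 × (-0.619040) = 0.464280 substitutions/site.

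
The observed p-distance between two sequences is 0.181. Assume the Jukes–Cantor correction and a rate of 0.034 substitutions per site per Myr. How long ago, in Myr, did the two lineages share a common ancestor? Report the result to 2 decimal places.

d = −(3/4) ln(1 − 4p/3) = −0.75 ln(1 − 0.241333) = −0.75 ln(0.758667)
  = −0.75 × (-0.276192) = 0.207144 substitutions/site.
Under a molecular clock d = 2μt, so t = d/(2μ) = 0.207144 / (2 × 0.034) = 3.05 Myr.

3.05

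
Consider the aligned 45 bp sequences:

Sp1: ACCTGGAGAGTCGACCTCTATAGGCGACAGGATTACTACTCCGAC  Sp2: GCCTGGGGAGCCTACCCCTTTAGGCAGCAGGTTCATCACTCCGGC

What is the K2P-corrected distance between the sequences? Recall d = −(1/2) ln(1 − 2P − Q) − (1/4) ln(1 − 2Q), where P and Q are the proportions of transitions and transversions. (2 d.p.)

Of 45 sites, 10 differences are transitions and 3 are transversions, so P = 10/45 ≈ 0.222222 and Q = 3/45 ≈ 0.066667.
Under the Kimura two-parameter model, d = −½ ln(1 − 2P − Q) − ¼ ln(1 − 2Q).
1 − 2P − Q = 0.488889, giving −½ ln(0.488889) = 0.357810.
1 − 2Q = 0.866666, giving −¼ ln(0.866666) = 0.035775.
d = 0.357810 + 0.035775 = 0.393585.

0.39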